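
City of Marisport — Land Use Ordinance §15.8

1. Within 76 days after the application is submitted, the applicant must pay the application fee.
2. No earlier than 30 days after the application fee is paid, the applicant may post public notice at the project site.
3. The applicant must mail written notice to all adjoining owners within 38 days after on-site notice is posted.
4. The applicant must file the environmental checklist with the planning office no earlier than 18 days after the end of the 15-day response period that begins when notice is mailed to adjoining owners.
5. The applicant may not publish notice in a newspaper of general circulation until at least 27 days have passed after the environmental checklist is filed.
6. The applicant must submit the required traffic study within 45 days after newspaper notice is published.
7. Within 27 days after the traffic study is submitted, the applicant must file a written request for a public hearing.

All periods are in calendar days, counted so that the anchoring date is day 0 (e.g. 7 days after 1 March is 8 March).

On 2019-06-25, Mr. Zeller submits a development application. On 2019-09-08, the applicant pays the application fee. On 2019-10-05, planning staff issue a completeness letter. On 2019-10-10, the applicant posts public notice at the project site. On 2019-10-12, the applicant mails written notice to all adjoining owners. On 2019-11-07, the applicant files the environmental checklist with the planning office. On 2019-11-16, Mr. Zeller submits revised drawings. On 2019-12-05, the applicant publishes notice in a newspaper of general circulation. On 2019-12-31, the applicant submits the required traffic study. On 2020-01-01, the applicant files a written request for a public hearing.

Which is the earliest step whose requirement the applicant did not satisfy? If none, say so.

Step 4

(1) due by 2019-06-25 + 76 days = 2019-09-09; done 2019-09-08 — timely.
(2) permitted from 2019-09-08 + 30 days = 2019-10-08 onward; done 2019-10-10, after the minimum wait.
(3) due by 2019-10-10 + 38 days = 2019-11-17; 2019-10-12 is within that limit.
(4) permitted from 2019-10-27 + 18 days = 2019-11-14 onward; acted on 2019-11-07, 7 days prematurely.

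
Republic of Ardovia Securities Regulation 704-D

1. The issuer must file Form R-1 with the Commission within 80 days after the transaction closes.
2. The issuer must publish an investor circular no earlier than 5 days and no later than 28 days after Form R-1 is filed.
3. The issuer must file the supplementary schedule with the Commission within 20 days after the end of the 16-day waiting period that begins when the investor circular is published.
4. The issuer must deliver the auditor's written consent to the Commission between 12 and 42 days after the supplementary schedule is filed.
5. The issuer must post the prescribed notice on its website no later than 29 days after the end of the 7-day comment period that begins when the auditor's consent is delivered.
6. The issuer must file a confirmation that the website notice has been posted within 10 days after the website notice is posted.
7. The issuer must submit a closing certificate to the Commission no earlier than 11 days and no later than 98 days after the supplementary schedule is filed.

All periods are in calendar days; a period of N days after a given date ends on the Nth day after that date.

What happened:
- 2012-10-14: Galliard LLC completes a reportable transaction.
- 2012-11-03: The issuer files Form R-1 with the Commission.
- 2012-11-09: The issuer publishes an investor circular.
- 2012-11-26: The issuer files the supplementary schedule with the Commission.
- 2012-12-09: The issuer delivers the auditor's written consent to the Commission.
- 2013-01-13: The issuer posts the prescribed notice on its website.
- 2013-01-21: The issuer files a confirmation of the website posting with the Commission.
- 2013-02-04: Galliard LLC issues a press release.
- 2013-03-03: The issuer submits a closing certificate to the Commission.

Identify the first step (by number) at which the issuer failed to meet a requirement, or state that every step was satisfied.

Step 1: 80 days after 2012-10-14 (when the transaction closes) is 2013-01-02; done 2012-11-03 — timely.
Step 2: the window is 5–28 days after 2012-11-03 (when Form R-1 is filed), so 2012-11-08 through 2012-12-01; done 2012-11-09, which is between those dates.
Step 3: 20 days after 2012-11-25 (end of the 16-day waiting period, which began when the investor circular is published on 2012-11-09) is 2012-12-15; 2012-11-26 is within that limit.
Step 4: the window is 12–42 days after 2012-11-26 (when the supplementary schedule is filed), so 2012-12-08 through 2013-01-07; done 2012-12-09 — within the window.
Step 5: 29 days after 2012-12-16 (end of the 7-day comment period, which began when the auditor's consent is delivered on 2012-12-09) is 2013-01-14; completed 2013-01-13, before the deadline.
Step 6: 10 days after 2013-01-13 (when the website notice is posted) is 2013-01-23; done 2013-01-21 — timely.
Step 7: the window is 11–98 days after 2012-11-26 (when the supplementary schedule is filed), so 2012-12-07 through 2013-03-04; done 2013-03-03 — within the window.

None — every step was satisfied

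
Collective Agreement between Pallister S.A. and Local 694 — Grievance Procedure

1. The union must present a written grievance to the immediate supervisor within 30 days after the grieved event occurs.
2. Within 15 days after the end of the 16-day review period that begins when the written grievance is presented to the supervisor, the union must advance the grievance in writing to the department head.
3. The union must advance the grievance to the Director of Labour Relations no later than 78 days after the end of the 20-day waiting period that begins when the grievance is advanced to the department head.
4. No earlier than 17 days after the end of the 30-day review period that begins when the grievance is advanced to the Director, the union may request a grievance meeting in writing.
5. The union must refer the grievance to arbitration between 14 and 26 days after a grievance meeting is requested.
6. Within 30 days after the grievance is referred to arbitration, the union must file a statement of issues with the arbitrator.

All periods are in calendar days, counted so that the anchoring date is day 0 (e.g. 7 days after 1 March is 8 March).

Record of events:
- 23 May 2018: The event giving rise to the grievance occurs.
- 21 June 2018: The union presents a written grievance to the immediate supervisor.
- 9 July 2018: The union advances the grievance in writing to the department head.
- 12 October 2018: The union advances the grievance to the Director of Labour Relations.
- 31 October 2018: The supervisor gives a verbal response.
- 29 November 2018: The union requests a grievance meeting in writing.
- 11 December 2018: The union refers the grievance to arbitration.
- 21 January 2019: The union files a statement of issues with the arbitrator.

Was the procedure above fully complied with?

No

Step 1: 30 days after 23 May 2018 (when the grieved event occurs) is 22 June 2018; completed 21 June 2018, before the deadline.
Step 2: 15 days after 7 July 2018 (end of the 16-day review period, which began when the written grievance is presented to the supervisor on 21 June 2018) is 22 July 2018; 9 July 2018 is within that limit.
Step 3: 78 days after 29 July 2018 (end of the 20-day waiting period, which began when the grievance is advanced to the department head on 9 July 2018) is 15 October 2018; completed 12 October 2018, before the deadline.
Step 4: the earliest permitted date is 17 days after 11 November 2018 (end of the 30-day review period, which began when the grievance is advanced to the Director on 12 October 2018), i.e. 28 November 2018; done 29 November 2018, after the minimum wait.
Step 5: the window is 14–26 days after 29 November 2018 (when a grievance meeting is requested), so 13 December 2018 through 25 December 2018; done 11 December 2018 — 2 days before the window opened.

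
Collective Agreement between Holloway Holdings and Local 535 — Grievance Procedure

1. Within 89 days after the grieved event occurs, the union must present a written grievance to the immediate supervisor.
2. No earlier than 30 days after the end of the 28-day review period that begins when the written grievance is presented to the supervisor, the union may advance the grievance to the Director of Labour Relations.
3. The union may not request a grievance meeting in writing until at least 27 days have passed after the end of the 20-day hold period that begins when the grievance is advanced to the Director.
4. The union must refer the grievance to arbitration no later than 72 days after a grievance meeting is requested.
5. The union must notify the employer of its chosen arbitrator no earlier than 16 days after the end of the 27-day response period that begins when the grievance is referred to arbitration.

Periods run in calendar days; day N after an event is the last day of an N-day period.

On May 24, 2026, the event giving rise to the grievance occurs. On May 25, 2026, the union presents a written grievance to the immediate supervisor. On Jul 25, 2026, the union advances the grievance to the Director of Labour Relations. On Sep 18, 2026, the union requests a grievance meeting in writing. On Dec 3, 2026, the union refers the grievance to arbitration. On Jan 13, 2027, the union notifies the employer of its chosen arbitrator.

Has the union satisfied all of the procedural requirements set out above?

No

Step 1: 89 days after May 24, 2026 (when the grieved event occurs) is Aug 21, 2026; May 25, 2026 is within that limit.
Step 2: the earliest permitted date is 30 days after Jun 22, 2026 (end of the 28-day review period, which began when the written grievance is presented to the supervisor on May 25, 2026), i.e. Jul 22, 2026; done Jul 25, 2026 — permitted.
Step 3: the earliest permitted date is 27 days after Aug 14, 2026 (end of the 20-day hold period, which began when the grievance is advanced to the Director on Jul 25, 2026), i.e. Sep 10, 2026; done Sep 18, 2026 — permitted.
Step 4: 72 days after Sep 18, 2026 (when a grievance meeting is requested) is Nov 29, 2026; done Dec 3, 2026 — 4 days late.
Later steps need not be reached.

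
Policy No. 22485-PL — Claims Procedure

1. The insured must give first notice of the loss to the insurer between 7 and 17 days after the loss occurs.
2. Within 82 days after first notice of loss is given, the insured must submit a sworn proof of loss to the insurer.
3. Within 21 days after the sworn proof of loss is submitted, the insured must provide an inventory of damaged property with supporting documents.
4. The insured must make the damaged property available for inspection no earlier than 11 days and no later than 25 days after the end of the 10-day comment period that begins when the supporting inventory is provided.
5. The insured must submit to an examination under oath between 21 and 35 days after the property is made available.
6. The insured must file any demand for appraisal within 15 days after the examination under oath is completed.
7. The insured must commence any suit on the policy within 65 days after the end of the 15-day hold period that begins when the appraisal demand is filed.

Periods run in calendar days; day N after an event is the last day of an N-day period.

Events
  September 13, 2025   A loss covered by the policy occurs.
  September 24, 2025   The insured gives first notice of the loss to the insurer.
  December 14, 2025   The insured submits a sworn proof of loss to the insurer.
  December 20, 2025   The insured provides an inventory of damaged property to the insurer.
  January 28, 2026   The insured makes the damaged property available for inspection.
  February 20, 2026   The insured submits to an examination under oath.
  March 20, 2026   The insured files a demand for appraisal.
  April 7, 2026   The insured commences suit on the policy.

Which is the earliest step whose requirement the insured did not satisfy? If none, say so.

Step 1: the window is 7–17 days after September 13, 2025 (when the loss occurs), so September 20, 2025 through September 30, 2025; done September 24, 2025, which is between those dates.
Step 2: 82 days after September 24, 2025 (when first notice of loss is given) is December 15, 2025; done December 14, 2025 — timely.
Step 3: 21 days after December 14, 2025 (when the sworn proof of loss is submitted) is January 4, 2026; done December 20, 2025 — timely.
Step 4: the window is 11–25 days after December 30, 2025 (end of the 10-day comment period, which began when the supporting inventory is provided on December 20, 2025), so January 10, 2026 through January 24, 2026; January 28, 2026 is 4 days past the end of the window.
The procedure was therefore not followed at step 4.

Step 4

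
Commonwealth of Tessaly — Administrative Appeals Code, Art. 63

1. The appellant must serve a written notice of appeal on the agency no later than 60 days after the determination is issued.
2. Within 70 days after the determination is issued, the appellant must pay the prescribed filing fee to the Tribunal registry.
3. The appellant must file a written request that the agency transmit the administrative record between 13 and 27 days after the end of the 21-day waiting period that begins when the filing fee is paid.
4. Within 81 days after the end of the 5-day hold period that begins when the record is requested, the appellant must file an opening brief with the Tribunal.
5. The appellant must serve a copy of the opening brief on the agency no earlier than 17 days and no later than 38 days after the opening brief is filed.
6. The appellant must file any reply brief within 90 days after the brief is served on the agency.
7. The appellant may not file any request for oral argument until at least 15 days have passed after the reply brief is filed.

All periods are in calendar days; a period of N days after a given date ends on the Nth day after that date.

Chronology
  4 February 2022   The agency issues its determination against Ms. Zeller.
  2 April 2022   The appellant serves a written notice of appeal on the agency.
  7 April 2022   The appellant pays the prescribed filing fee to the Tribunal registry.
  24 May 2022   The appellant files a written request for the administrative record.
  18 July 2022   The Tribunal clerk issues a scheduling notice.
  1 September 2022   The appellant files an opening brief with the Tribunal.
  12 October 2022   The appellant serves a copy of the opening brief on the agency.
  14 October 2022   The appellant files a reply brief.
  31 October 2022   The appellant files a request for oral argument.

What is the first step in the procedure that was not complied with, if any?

(1) due by 4 February 2022 + 60 days = 5 April 2022; 2 April 2022 is within that limit.
(2) due by 4 February 2022 + 70 days = 15 April 2022; 7 April 2022 is within that limit.
(3) the permitted window runs from 28 April 2022 + 13 = 11 May 2022 to 28 April 2022 + 27 = 25 May 2022; done 24 May 2022 — within the window.
(4) due by 29 May 2022 + 81 days = 18 August 2022; not done until 1 September 2022, 14 days after the deadline.
The analysis stops there.

Step 4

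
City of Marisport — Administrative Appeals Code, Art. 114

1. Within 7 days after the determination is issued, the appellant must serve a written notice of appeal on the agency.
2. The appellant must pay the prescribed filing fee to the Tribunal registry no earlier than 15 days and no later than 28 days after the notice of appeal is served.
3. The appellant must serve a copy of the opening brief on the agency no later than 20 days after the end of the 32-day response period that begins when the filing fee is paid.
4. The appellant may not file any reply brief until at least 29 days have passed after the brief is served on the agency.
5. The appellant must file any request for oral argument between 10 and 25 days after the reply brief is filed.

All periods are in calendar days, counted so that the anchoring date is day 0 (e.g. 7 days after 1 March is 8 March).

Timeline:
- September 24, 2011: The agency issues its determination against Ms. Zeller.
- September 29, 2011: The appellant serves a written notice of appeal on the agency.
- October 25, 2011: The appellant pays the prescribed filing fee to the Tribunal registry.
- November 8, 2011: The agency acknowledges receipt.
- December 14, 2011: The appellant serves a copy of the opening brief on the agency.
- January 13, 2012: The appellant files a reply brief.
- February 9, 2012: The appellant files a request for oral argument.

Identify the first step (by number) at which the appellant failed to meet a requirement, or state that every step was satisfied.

(1) due by September 24, 2011 + 7 days = October 1, 2011; done September 29, 2011 — timely.
(2) the permitted window runs from September 29, 2011 + 15 = October 14, 2011 to September 29, 2011 + 28 = October 27, 2011; done October 25, 2011, which is between those dates.
(3) due by November 26, 2011 + 20 days = December 16, 2011; December 14, 2011 is within that limit.
(4) permitted from December 14, 2011 + 29 days = January 12, 2012 onward; January 13, 2012 is on or after that date.
(5) the permitted window runs from January 13, 2012 + 10 = January 23, 2012 to January 13, 2012 + 25 = February 7, 2012; done February 9, 2012 — 2 days after the window closed.
The analysis stops there.

Step 5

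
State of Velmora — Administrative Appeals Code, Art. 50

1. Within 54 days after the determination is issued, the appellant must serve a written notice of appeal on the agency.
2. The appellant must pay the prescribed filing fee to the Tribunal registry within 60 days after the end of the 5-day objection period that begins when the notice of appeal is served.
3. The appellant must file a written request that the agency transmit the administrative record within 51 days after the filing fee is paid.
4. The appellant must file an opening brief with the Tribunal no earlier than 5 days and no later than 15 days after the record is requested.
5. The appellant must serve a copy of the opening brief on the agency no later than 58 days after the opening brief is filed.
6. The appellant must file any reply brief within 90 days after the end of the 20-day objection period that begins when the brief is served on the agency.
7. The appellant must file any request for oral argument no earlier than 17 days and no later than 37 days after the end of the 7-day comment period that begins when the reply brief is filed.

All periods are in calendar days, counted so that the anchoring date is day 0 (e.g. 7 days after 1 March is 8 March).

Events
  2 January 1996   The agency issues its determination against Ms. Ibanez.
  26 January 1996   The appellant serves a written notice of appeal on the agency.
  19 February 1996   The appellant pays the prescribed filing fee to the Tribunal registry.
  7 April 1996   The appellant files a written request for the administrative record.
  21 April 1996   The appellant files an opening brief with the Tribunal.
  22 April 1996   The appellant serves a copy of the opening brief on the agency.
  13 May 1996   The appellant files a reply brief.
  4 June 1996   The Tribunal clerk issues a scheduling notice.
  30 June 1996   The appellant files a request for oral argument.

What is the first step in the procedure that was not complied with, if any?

(1) due by 2 January 1996 + 54 days = 25 February 1996; 26 January 1996 is within that limit.
(2) due by 31 January 1996 + 60 days = 31 March 1996; completed 19 February 1996, before the deadline.
(3) due by 19 February 1996 + 51 days = 10 April 1996; 7 April 1996 is within that limit.
(4) the permitted window runs from 7 April 1996 + 5 = 12 April 1996 to 7 April 1996 + 15 = 22 April 1996; 21 April 1996 falls inside that range.
(5) due by 21 April 1996 + 58 days = 18 June 1996; completed 22 April 1996, before the deadline.
(6) due by 12 May 1996 + 90 days = 10 August 1996; completed 13 May 1996, before the deadline.
(7) the permitted window runs from 20 May 1996 + 17 = 6 June 1996 to 20 May 1996 + 37 = 26 June 1996; 30 June 1996 is 4 days past the end of the window.
That is the first point of non-compliance.

Step 7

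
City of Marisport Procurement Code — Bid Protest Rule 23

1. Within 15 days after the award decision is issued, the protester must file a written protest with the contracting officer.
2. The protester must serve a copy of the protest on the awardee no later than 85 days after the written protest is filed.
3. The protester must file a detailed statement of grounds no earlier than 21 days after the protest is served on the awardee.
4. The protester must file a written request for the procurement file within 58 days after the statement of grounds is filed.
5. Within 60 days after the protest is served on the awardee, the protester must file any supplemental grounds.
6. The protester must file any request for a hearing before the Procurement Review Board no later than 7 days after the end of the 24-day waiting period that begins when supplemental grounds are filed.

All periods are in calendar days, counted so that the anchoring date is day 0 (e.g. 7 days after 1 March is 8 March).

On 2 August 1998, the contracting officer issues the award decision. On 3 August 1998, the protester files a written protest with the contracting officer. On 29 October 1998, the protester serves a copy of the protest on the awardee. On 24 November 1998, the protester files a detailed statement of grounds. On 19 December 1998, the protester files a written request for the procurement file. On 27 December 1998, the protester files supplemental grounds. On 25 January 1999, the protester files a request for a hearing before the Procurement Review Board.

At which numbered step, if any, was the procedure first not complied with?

Step 2

Step 1: 15 days after 2 August 1998 (when the award decision is issued) is 17 August 1998; completed 3 August 1998, before the deadline.
Step 2: 85 days after 3 August 1998 (when the written protest is filed) is 27 October 1998; 29 October 1998 misses that deadline by 2 days.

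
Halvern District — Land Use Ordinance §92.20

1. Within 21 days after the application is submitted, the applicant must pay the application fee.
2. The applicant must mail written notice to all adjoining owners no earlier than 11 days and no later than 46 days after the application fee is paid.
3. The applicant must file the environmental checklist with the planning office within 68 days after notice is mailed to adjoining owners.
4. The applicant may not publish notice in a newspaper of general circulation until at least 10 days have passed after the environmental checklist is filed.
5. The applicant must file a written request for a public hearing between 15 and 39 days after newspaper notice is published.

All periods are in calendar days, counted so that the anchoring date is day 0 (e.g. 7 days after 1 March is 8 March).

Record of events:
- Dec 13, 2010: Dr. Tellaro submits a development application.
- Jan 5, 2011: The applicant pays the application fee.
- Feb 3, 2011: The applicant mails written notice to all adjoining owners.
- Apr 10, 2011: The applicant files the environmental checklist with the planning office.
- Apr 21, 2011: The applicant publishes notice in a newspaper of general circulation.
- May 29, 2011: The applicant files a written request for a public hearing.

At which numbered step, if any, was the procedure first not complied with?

Step 1

(1) due by Dec 13, 2010 + 21 days = Jan 3, 2011; Jan 5, 2011 misses that deadline by 2 days.
That is the first point of non-compliance.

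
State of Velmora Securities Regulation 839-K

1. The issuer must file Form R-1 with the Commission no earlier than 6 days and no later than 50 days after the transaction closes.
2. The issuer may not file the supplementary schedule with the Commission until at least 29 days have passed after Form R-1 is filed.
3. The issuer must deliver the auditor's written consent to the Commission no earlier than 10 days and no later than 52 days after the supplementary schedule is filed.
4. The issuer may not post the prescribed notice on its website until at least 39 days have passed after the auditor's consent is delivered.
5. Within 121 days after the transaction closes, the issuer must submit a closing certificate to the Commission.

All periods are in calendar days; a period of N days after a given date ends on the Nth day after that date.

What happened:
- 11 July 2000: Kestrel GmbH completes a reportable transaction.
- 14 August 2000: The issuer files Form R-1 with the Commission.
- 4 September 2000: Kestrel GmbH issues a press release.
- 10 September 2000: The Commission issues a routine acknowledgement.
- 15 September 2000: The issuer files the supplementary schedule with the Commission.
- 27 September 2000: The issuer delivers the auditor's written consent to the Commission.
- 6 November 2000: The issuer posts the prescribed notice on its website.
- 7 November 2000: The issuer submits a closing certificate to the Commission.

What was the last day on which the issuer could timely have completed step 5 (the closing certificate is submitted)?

Step 5 runs from 11 July 2000, when the transaction closes. 121 days after 11 July 2000 is 9 November 2000.

9 November 2000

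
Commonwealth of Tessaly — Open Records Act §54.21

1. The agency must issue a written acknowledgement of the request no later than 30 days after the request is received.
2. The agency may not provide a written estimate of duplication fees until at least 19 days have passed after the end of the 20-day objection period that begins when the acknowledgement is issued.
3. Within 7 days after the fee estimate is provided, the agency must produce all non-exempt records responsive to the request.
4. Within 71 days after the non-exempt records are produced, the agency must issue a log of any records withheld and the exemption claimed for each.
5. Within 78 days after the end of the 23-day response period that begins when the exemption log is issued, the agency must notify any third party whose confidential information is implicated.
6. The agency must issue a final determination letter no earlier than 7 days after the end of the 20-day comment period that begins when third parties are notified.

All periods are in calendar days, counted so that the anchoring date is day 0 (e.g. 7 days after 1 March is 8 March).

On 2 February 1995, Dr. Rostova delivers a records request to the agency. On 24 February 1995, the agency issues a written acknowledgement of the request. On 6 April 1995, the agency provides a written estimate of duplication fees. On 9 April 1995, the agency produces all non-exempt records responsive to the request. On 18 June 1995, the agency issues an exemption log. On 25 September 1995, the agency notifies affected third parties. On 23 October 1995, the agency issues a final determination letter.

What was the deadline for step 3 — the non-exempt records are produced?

Step 3 runs from 6 April 1995, when the fee estimate is provided. 7 days after 6 April 1995 is 13 April 1995.

13 April 1995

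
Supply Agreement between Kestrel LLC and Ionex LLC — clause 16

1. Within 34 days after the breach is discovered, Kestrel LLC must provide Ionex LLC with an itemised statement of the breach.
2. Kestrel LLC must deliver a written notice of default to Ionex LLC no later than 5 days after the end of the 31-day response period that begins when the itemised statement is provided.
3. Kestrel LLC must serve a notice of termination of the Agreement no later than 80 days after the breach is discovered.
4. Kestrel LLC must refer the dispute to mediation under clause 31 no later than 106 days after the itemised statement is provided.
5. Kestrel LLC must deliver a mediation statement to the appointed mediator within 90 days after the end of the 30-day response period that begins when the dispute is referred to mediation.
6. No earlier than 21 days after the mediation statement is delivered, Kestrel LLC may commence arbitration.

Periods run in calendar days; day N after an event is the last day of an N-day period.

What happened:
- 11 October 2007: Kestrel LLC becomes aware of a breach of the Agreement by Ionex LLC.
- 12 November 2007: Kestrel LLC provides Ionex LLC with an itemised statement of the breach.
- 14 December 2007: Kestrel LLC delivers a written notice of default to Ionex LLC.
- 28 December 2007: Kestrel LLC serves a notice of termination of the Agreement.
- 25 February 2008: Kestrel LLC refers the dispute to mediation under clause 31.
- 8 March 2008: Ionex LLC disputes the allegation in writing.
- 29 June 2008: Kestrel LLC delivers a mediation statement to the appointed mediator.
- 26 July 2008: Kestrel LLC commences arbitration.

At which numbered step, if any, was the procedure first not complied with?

Step 5

Step 1: 34 days after 11 October 2007 (when the breach is discovered) is 14 November 2007; 12 November 2007 is within that limit.
Step 2: 5 days after 13 December 2007 (end of the 31-day response period, which began when the itemised statement is provided on 12 November 2007) is 18 December 2007; 14 December 2007 is within that limit.
Step 3: 80 days after 11 October 2007 (when the breach is discovered) is 30 December 2007; 28 December 2007 is within that limit.
Step 4: 106 days after 12 November 2007 (when the itemised statement is provided) is 26 February 2008; completed 25 February 2008, before the deadline.
Step 5: 90 days after 26 March 2008 (end of the 30-day response period, which began when the dispute is referred to mediation on 25 February 2008) is 24 June 2008; done 29 June 2008 — 5 days late.
The procedure was therefore not followed at step 5.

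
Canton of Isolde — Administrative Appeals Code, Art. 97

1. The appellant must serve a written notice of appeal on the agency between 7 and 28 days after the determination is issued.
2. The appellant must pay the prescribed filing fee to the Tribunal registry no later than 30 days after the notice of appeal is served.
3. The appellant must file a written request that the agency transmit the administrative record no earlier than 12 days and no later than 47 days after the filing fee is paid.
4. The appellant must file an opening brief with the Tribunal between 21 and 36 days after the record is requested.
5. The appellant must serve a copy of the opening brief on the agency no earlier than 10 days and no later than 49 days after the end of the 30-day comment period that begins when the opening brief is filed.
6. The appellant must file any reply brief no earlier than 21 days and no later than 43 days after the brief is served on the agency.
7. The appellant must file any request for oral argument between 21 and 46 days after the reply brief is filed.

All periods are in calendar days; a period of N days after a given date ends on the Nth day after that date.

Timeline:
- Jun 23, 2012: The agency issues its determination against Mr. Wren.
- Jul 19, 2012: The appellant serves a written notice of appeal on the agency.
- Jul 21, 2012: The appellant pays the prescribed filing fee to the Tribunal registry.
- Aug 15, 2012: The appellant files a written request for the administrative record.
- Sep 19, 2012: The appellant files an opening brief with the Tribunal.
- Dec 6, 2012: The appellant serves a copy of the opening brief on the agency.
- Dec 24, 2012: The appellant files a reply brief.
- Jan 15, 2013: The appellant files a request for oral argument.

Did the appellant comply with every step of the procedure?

Step 1: the window is 7–28 days after Jun 23, 2012 (when the determination is issued), so Jun 30, 2012 through Jul 21, 2012; done Jul 19, 2012, which is between those dates.
Step 2: 30 days after Jul 19, 2012 (when the notice of appeal is served) is Aug 18, 2012; completed Jul 21, 2012, before the deadline.
Step 3: the window is 12–47 days after Jul 21, 2012 (when the filing fee is paid), so Aug 2, 2012 through Sep 6, 2012; done Aug 15, 2012, which is between those dates.
Step 4: the window is 21–36 days after Aug 15, 2012 (when the record is requested), so Sep 5, 2012 through Sep 20, 2012; done Sep 19, 2012, which is between those dates.
Step 5: the window is 10–49 days after Oct 19, 2012 (end of the 30-day comment period, which began when the opening brief is filed on Sep 19, 2012), so Oct 29, 2012 through Dec 7, 2012; Dec 6, 2012 falls inside that range.
Step 6: the window is 21–43 days after Dec 6, 2012 (when the brief is served on the agency), so Dec 27, 2012 through Jan 18, 2013; done Dec 24, 2012 — 3 days before the window opened.
No need to go further; step 6 was not satisfied.

No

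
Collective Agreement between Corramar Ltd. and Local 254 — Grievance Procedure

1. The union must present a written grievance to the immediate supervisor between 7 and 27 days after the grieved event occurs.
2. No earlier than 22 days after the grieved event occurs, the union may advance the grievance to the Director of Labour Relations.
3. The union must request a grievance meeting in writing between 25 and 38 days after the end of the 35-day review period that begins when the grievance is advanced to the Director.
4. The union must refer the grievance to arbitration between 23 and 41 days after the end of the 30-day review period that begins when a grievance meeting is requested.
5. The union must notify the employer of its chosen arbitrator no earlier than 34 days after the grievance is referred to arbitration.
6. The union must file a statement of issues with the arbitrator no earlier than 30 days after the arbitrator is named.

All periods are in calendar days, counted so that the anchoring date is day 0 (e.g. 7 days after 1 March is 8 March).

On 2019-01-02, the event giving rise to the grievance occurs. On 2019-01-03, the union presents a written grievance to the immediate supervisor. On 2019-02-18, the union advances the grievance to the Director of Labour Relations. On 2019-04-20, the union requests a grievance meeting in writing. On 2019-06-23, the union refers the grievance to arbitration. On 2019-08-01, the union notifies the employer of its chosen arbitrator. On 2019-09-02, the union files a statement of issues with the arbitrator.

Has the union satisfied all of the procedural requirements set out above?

(1) the permitted window runs from 2019-01-02 + 7 = 2019-01-09 to 2019-01-02 + 27 = 2019-01-29; 2019-01-03 is 6 days too early.
Later steps need not be reached.

No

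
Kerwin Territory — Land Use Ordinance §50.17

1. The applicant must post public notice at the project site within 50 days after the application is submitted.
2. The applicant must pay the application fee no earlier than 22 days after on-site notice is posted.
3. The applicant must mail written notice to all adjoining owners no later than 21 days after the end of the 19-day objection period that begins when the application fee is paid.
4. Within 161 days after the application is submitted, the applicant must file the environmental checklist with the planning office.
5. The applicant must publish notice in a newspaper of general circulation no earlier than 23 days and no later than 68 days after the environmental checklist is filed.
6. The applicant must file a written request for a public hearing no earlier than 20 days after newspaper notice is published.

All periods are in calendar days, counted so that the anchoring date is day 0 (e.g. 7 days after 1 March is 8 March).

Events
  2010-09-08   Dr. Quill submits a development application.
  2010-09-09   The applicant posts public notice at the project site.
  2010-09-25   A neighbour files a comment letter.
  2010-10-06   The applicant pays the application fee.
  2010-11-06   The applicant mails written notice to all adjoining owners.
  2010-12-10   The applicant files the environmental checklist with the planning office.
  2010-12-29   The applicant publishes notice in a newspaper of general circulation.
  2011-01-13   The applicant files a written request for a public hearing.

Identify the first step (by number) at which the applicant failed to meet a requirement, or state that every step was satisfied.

Step 1: 50 days after 2010-09-08 (when the application is submitted) is 2010-10-28; completed 2010-09-09, before the deadline.
Step 2: the earliest permitted date is 22 days after 2010-09-09 (when on-site notice is posted), i.e. 2010-10-01; done 2010-10-06 — permitted.
Step 3: 21 days after 2010-10-25 (end of the 19-day objection period, which began when the application fee is paid on 2010-10-06) is 2010-11-15; done 2010-11-06 — timely.
Step 4: 161 days after 2010-09-08 (when the application is submitted) is 2011-02-16; 2010-12-10 is within that limit.
Step 5: the window is 23–68 days after 2010-12-10 (when the environmental checklist is filed), so 2011-01-02 through 2011-02-16; done 2010-12-29 — 4 days before the window opened.
The analysis stops there.

Step 5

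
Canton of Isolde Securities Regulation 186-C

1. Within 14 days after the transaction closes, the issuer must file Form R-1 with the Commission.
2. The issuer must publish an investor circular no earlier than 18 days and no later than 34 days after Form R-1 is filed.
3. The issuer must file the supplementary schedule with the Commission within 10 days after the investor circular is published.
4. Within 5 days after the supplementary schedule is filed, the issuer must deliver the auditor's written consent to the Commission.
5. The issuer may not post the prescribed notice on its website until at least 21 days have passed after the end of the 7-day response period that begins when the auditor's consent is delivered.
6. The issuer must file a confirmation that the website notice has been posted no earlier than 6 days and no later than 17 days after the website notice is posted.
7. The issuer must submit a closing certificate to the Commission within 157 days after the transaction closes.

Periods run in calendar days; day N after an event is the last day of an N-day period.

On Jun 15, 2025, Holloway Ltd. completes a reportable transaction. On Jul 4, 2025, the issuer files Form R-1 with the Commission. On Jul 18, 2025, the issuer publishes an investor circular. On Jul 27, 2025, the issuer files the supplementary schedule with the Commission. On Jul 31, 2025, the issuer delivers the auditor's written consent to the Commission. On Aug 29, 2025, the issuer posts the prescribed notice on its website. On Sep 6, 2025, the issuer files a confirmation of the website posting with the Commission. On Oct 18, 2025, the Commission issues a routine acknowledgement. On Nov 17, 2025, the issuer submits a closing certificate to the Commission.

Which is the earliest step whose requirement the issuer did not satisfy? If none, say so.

Step 1

Step 1: 14 days after Jun 15, 2025 (when the transaction closes) is Jun 29, 2025; Jul 4, 2025 misses that deadline by 5 days.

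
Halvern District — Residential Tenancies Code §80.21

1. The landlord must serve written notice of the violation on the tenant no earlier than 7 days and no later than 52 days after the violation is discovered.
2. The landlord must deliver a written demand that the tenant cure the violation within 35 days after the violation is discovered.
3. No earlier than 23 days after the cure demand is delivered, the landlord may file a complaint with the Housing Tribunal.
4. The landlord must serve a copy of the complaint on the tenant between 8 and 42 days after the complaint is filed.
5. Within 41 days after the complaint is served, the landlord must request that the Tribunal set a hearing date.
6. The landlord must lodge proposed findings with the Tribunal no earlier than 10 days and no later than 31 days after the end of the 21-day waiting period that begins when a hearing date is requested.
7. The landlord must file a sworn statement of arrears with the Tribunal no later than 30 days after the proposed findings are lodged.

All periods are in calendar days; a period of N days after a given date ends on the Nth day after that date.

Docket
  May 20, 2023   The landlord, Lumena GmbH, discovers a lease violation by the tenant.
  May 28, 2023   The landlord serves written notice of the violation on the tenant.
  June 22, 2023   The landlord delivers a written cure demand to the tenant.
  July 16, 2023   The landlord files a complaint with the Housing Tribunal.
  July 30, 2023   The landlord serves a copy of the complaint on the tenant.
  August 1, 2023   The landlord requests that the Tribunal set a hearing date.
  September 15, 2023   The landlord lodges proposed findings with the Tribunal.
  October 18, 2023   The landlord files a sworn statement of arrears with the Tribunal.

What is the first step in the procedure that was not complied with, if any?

Step 1 — 7 and 52 days from May 20, 2023 (when the violation is discovered) are May 27, 2023 and July 11, 2023 respectively; done May 28, 2023 — within the window.
Step 2 — counting 35 days from May 20, 2023 (when the violation is discovered) gives a deadline of June 24, 2023; done June 22, 2023 — timely.
Step 3 — must wait 23 days from June 22, 2023 (when the cure demand is delivered), so not before July 15, 2023; done July 16, 2023 — permitted.
Step 4 — 8 and 42 days from July 16, 2023 (when the complaint is filed) are July 24, 2023 and August 27, 2023 respectively; done July 30, 2023, which is between those dates.
Step 5 — counting 41 days from July 30, 2023 (when the complaint is served) gives a deadline of September 9, 2023; August 1, 2023 is within that limit.
Step 6 — 10 and 31 days from August 22, 2023 (end of the 21-day waiting period, which began when a hearing date is requested on August 1, 2023) are September 1, 2023 and September 22, 2023 respectively; done September 15, 2023, which is between those dates.
Step 7 — counting 30 days from September 15, 2023 (when the proposed findings are lodged) gives a deadline of October 15, 2023; not done until October 18, 2023, 3 days after the deadline.

Step 7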